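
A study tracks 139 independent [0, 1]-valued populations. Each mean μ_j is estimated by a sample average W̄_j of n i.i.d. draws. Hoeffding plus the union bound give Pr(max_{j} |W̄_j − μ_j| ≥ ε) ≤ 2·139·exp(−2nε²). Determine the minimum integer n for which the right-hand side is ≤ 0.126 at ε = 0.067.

858

Need 2·139·exp(−2nε²) ≤ 0.126, i.e. exp(−2nε²) ≤ 0.126/278.
So 2nε² ≥ ln(278/0.126) = 7.699094.
Hence n ≥ 7.699094/(2·0.067²) = 857.551.
The smallest integer n is 858.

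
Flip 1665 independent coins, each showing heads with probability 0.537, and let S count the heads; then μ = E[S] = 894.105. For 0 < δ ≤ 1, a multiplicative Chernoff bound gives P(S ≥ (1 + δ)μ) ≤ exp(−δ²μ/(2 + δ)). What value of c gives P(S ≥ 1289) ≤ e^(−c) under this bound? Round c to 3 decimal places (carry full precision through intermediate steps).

71.431

Write 1289 = (1 + δ)μ, so δ = 1289/894.105 − 1 = 0.4416651…
Then the exponent is δ²μ/(2 + δ) = (1289 − μ)² / (μ·(2 + δ)) = 71.431315.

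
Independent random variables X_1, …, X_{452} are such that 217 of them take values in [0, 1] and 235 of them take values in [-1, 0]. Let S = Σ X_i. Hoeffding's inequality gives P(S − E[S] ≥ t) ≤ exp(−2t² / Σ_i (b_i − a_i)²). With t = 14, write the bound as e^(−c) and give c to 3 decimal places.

0.867

Σ(b_i − a_i)² = 217·1² + 235·1² = 452.
c = 2t² / 452 = 2·14² / 452 = 0.8673.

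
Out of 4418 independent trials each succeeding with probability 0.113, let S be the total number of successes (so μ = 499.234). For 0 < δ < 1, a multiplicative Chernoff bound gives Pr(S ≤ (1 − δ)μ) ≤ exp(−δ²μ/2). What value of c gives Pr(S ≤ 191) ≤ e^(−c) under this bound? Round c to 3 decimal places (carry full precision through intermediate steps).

95.154

Write 191 = (1 − δ)μ, so δ = 1 − 191/499.234 = 0.6174139…
Then the exponent is δ²μ/2 = (μ − 191)²/(2μ) = 95.153975.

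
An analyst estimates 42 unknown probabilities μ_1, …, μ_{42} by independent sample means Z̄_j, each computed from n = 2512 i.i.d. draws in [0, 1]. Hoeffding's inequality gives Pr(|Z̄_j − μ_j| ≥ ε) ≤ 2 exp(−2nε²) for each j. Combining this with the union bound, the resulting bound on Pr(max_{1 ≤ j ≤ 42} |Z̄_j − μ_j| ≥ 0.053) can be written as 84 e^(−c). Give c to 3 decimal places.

Union bound over the 42 events: Pr(max_{1 ≤ j ≤ 42} |Z̄_j − μ_j| ≥ 0.053) ≤ 42·2·exp(−2nε²) = 84 exp(−2·2512·0.053²).
So c = 2·2512·0.053² = 14.1124.

14.112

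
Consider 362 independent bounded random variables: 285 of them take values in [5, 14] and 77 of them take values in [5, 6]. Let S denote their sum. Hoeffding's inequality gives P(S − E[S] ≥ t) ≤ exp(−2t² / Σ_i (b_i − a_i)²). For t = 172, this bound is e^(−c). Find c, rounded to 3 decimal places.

2.555

Σ(b_i − a_i)² = 285·9² + 77·1² = 23162.
c = 2t² / 23162 = 2·172² / 23162 = 2.5545.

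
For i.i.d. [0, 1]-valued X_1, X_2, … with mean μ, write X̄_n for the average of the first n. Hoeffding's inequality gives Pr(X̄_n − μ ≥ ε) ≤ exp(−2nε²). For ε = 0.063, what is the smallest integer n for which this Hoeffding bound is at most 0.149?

240

Require exp(−2nε²) ≤ 0.149, i.e. 2nε² ≥ ln(1/0.149) = 1.903809.
So n ≥ 1.903809 / (2·0.063²) = 239.835.
The smallest integer n is 240.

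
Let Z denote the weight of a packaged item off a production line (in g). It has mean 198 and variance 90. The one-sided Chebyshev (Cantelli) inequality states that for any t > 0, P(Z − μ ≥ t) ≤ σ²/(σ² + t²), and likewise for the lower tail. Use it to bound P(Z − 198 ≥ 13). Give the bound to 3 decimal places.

0.347

Here σ² = 90 and t = 13, so σ² + t² = 259.
Cantelli's bound: 90/259 = 0.3475.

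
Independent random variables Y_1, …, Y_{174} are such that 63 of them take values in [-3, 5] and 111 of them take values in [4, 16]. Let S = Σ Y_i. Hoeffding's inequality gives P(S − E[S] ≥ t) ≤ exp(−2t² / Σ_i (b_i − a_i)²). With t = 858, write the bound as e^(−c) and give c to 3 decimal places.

Σ(b_i − a_i)² = 63·8² + 111·12² = 20016.
c = 2t² / 20016 = 2·858² / 20016 = 73.5576.

73.558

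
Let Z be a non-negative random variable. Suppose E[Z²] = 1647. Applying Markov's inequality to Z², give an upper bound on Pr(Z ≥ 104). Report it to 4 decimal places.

0.1523

Since Z ≥ 0, the event {Z ≥ 104} is the same as {Z² ≥ 10816}.
Markov's inequality applied to Z² gives Pr(Z² ≥ 10816) ≤ E[Z²]/10816 = 1647/10816 = 0.1523.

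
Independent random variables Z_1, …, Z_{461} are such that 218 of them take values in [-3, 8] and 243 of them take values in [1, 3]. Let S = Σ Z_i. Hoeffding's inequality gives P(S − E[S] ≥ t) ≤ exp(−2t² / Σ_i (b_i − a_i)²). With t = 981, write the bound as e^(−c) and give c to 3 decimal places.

70.374

Σ(b_i − a_i)² = 218·11² + 243·2² = 27350.
c = 2t² / 27350 = 2·981² / 27350 = 70.3737.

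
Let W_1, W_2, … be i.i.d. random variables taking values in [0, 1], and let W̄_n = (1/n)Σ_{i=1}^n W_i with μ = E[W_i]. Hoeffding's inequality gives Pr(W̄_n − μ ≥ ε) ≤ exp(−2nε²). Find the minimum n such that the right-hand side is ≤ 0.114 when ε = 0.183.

33

Require exp(−2nε²) ≤ 0.114, i.e. 2nε² ≥ ln(1/0.114) = 2.171557.
So n ≥ 2.171557 / (2·0.183²) = 32.422.
The smallest integer n is 33.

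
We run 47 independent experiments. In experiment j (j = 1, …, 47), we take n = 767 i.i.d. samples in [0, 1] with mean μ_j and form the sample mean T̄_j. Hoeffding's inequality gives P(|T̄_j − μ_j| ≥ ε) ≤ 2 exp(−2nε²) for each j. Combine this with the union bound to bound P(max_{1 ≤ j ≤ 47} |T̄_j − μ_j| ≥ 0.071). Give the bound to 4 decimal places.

0.0412

Per-experiment Hoeffding bound: 2·exp(−2·767·0.071²) = 2·exp(−7.73289) = 0.00087635.
Union bound over 47 events: 47·0.00087635 = 0.04119.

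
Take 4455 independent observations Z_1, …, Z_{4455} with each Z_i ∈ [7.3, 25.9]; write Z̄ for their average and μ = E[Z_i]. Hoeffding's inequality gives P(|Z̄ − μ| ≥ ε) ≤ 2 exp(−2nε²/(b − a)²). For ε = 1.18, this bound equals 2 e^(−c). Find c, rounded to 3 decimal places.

35.860

c = 2nε²/(b − a)² = 2·4455·1.18² / 18.6² = 35.8605.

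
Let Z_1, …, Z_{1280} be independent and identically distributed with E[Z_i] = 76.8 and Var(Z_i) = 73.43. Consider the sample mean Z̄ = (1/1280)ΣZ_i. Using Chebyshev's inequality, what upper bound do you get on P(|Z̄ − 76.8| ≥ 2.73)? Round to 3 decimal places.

Var(Z̄) = Var(Z_i)/n = 73.43/1280 = 0.057367.
Chebyshev: P(|Z̄ − 76.8| ≥ 2.73) ≤ Var(Z̄)/(2.73)² = 73.43/(1280·2.73²) = 0.0077.

0.008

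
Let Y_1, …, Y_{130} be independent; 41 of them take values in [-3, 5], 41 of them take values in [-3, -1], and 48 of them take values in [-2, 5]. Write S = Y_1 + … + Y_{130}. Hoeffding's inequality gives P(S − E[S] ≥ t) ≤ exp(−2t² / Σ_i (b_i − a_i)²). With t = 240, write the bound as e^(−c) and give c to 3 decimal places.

22.412

Σ(b_i − a_i)² = 41·8² + 41·2² + 48·7² = 5140.
c = 2t² / 5140 = 2·240² / 5140 = 22.4125.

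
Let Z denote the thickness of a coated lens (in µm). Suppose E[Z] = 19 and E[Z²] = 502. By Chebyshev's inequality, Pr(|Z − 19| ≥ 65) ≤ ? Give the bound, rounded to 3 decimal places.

0.033

Var(Z) = E[Z²] − (E[Z])² = 502 − 361 = 141.
Chebyshev's inequality: Pr(|Z − μ| ≥ t) ≤ Var(Z)/t² = 141/4225 = 0.0334.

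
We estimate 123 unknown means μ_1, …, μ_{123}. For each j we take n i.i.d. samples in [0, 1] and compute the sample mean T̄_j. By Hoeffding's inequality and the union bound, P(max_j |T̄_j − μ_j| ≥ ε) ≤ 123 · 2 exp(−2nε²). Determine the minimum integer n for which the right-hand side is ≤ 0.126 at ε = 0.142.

188

Need 2·123·exp(−2nε²) ≤ 0.126, i.e. exp(−2nε²) ≤ 0.126/246.
So 2nε² ≥ ln(246/0.126) = 7.576805.
Hence n ≥ 7.576805/(2·0.142²) = 187.880.
The smallest integer n is 188.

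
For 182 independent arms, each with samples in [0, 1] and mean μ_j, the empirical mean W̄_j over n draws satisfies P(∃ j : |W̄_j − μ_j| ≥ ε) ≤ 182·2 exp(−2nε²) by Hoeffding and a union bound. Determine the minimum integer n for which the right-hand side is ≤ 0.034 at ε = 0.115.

Need 2·182·exp(−2nε²) ≤ 0.034, i.e. exp(−2nε²) ≤ 0.034/364.
So 2nε² ≥ ln(364/0.034) = 9.278549.
Hence n ≥ 9.278549/(2·0.115²) = 350.796.
The smallest integer n is 351.

351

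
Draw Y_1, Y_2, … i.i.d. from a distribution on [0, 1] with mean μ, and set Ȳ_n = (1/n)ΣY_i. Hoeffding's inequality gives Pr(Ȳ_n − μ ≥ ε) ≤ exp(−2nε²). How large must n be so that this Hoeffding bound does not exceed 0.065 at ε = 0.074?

Require exp(−2nε²) ≤ 0.065, i.e. 2nε² ≥ ln(1/0.065) = 2.733368.
So n ≥ 2.733368 / (2·0.074²) = 249.577.
The smallest integer n is 250.

250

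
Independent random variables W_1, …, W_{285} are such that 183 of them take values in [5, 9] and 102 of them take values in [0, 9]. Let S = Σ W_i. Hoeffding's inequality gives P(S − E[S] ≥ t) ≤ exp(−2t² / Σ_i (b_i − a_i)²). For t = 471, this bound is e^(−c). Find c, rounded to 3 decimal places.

Σ(b_i − a_i)² = 183·4² + 102·9² = 11190.
c = 2t² / 11190 = 2·471² / 11190 = 39.6499.

39.650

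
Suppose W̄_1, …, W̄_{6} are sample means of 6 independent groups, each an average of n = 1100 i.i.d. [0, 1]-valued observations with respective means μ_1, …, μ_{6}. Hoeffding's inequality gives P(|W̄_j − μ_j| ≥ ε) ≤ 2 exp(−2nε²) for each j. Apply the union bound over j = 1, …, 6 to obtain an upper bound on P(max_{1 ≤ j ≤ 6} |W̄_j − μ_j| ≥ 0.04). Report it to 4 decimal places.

0.3552

Per-experiment Hoeffding bound: 2·exp(−2·1100·0.04²) = 2·exp(−3.52000) = 0.059199.
Union bound over 6 events: 6·0.059199 = 0.35519.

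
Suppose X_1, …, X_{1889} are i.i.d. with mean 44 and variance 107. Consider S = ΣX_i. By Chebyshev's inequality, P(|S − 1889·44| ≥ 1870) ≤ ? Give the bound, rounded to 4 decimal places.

Var(S) = n·Var(X_i) = 1889·107 = 202123.
Chebyshev: P(|S − 1889·44| ≥ 1870) ≤ Var(S)/1870² = 202123/3496900 = 0.0578.

0.0578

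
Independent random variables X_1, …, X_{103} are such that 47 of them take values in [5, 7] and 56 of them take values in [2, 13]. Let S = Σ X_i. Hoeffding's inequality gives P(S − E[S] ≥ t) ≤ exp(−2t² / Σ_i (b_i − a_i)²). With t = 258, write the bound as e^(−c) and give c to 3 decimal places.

19.117

Σ(b_i − a_i)² = 47·2² + 56·11² = 6964.
c = 2t² / 6964 = 2·258² / 6964 = 19.1166.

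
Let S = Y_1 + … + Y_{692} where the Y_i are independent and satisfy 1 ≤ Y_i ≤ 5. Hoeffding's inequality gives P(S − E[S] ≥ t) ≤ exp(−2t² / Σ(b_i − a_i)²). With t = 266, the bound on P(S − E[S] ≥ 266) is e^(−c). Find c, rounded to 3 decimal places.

12.781

Σ(b_i − a_i)² = 692·(4)² = 11072.
c = 2t²/11072 = 2·266²/11072 = 12.7811.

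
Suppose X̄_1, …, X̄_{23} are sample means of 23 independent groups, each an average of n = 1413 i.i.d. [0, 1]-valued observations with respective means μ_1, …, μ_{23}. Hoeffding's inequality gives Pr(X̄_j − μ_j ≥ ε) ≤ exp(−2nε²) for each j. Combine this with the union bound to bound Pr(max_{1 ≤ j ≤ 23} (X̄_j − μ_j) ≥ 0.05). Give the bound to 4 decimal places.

0.0197

Per-experiment Hoeffding bound: exp(−2·1413·0.05²) = exp(−7.06500) = 0.00085449.
Union bound over 23 events: 23·0.00085449 = 0.01965.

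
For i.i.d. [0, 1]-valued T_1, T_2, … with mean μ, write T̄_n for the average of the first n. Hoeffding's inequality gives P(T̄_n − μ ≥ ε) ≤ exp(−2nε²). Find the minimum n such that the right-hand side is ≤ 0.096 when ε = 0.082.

Require exp(−2nε²) ≤ 0.096, i.e. 2nε² ≥ ln(1/0.096) = 2.343407.
So n ≥ 2.343407 / (2·0.082²) = 174.257.
The smallest integer n is 175.

175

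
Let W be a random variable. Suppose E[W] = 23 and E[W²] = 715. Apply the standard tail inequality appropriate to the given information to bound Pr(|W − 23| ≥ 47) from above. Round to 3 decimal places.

0.084

The first two moments determine the variance, so Chebyshev's inequality is the sharpest standard bound available.
Var(W) = E[W²] − (E[W])² = 715 − 529 = 186.
Chebyshev's inequality: Pr(|W − μ| ≥ t) ≤ Var(W)/t² = 186/2209 = 0.0842.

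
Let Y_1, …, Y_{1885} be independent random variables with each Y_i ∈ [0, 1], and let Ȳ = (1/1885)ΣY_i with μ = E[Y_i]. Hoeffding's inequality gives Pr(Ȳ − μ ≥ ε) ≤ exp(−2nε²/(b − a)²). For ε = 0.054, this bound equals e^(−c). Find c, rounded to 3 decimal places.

c = 2nε²/(b − a)² = 2·1885·0.054² / 1² = 10.9933.

10.993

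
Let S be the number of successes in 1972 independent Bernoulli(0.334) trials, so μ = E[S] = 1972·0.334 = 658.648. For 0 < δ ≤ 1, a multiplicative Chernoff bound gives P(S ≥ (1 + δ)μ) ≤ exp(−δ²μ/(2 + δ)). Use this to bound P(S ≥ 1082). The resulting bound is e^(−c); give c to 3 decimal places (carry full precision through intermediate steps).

Write 1082 = (1 + δ)μ, so δ = 1082/658.648 − 1 = 0.6427591…
Then the exponent is δ²μ/(2 + δ) = (1082 − μ)² / (μ·(2 + δ)) = 102.965629.

102.966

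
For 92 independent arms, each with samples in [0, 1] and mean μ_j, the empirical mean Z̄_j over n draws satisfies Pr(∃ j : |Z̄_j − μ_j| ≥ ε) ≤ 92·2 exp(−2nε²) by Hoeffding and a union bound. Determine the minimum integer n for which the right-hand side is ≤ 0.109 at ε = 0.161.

144

Need 2·92·exp(−2nε²) ≤ 0.109, i.e. exp(−2nε²) ≤ 0.109/184.
So 2nε² ≥ ln(184/0.109) = 7.431343.
Hence n ≥ 7.431343/(2·0.161²) = 143.346.
The smallest integer n is 144.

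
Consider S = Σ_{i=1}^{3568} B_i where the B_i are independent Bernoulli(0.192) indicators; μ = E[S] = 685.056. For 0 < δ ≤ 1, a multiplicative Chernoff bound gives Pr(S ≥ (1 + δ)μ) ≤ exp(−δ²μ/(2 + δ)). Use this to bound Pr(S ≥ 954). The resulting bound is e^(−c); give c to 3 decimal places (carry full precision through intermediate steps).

Write 954 = (1 + δ)μ, so δ = 954/685.056 − 1 = 0.3925869…
Then the exponent is δ²μ/(2 + δ) = (954 − μ)² / (μ·(2 + δ)) = 44.129594.

44.130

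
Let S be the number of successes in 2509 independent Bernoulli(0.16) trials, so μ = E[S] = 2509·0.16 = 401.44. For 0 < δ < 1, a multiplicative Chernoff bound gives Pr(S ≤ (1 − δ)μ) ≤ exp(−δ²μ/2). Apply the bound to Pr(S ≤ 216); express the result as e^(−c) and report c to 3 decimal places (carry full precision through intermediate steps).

Write 216 = (1 − δ)μ, so δ = 1 − 216/401.44 = 0.461937…
Then the exponent is δ²μ/2 = (μ − 216)²/(2μ) = 42.830801.

42.831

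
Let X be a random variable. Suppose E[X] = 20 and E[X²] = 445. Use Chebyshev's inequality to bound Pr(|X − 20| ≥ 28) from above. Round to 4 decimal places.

Var(X) = E[X²] − (E[X])² = 445 − 400 = 45.
Chebyshev's inequality: Pr(|X − μ| ≥ t) ≤ Var(X)/t² = 45/784 = 0.0574.

0.0574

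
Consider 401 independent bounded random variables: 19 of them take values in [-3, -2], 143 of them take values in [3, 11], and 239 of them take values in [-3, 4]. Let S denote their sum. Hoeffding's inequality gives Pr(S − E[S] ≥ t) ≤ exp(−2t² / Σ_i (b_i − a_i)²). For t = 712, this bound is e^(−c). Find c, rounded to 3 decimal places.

48.553

Σ(b_i − a_i)² = 19·1² + 143·8² + 239·7² = 20882.
c = 2t² / 20882 = 2·712² / 20882 = 48.5532.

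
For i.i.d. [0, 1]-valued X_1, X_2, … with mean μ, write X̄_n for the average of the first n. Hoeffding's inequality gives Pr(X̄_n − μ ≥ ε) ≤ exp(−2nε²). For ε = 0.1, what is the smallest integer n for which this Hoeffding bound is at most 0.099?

Require exp(−2nε²) ≤ 0.099, i.e. 2nε² ≥ ln(1/0.099) = 2.312635.
So n ≥ 2.312635 / (2·0.1²) = 115.632.
The smallest integer n is 116.

116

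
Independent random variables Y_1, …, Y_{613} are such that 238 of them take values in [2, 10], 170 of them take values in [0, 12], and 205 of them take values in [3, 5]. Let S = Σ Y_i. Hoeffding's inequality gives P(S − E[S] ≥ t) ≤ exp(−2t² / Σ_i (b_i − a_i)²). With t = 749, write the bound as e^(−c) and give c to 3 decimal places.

27.682

Σ(b_i − a_i)² = 238·8² + 170·12² + 205·2² = 40532.
c = 2t² / 40532 = 2·749² / 40532 = 27.6819.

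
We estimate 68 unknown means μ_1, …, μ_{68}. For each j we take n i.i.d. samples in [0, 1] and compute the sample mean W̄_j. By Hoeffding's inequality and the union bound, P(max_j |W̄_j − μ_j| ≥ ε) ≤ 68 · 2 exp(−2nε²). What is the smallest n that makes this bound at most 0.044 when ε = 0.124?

262

Need 2·68·exp(−2nε²) ≤ 0.044, i.e. exp(−2nε²) ≤ 0.044/136.
So 2nε² ≥ ln(136/0.044) = 8.036221.
Hence n ≥ 8.036221/(2·0.124²) = 261.324.
The smallest integer n is 262.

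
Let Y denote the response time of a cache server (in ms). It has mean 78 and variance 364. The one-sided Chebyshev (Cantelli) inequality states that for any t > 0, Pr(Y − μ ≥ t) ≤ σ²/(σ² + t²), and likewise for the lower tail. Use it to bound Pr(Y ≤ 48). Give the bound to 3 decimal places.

0.288

Here σ² = 364 and t = 30, so σ² + t² = 1264.
Cantelli's bound: 364/1264 = 0.2880.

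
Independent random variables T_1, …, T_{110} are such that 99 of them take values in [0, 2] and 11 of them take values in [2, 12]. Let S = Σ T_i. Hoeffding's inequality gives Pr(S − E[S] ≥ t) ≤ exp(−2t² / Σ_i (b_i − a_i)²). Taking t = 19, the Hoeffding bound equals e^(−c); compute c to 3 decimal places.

Σ(b_i − a_i)² = 99·2² + 11·10² = 1496.
c = 2t² / 1496 = 2·19² / 1496 = 0.4826.

0.483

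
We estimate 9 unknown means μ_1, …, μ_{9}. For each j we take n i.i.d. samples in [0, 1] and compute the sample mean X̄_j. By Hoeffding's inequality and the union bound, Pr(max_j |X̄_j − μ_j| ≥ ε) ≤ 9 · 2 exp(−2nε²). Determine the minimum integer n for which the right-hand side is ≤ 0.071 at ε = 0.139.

Need 2·9·exp(−2nε²) ≤ 0.071, i.e. exp(−2nε²) ≤ 0.071/18.
So 2nε² ≥ ln(18/0.071) = 5.535447.
Hence n ≥ 5.535447/(2·0.139²) = 143.249.
The smallest integer n is 144.

144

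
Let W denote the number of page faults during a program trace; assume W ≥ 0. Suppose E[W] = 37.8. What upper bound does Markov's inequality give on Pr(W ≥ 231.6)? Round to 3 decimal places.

Markov's inequality: for a non-negative random variable, Pr(W ≥ a) ≤ E[W]/a.
Here E[W] = 37.8 and a = 231.6, so the bound is 37.8/231.6 = 0.1632.

0.163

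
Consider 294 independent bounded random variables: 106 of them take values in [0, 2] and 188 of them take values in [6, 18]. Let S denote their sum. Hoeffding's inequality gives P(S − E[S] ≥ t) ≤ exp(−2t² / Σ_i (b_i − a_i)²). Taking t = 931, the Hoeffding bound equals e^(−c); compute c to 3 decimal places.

Σ(b_i − a_i)² = 106·2² + 188·12² = 27496.
c = 2t² / 27496 = 2·931² / 27496 = 63.0463.

63.046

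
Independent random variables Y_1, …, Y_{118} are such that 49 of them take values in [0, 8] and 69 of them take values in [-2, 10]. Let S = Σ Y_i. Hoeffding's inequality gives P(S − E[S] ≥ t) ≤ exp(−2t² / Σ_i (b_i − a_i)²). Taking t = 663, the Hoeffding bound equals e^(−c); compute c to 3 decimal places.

67.254

Σ(b_i − a_i)² = 49·8² + 69·12² = 13072.
c = 2t² / 13072 = 2·663² / 13072 = 67.2535.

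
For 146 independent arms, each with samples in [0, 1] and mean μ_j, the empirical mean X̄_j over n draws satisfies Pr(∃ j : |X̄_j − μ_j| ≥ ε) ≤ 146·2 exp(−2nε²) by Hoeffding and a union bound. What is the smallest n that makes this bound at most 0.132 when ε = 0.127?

Need 2·146·exp(−2nε²) ≤ 0.132, i.e. exp(−2nε²) ≤ 0.132/292.
So 2nε² ≥ ln(292/0.132) = 7.701707.
Hence n ≥ 7.701707/(2·0.127²) = 238.753.
The smallest integer n is 239.

239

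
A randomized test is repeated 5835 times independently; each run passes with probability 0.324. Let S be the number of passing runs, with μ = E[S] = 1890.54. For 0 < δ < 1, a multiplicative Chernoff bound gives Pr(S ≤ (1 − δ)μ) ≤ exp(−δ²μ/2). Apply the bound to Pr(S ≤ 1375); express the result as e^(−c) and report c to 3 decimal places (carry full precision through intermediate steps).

70.292

Write 1375 = (1 − δ)μ, so δ = 1 − 1375/1890.54 = 0.2726946…
Then the exponent is δ²μ/2 = (μ − 1375)²/(2μ) = 70.292480.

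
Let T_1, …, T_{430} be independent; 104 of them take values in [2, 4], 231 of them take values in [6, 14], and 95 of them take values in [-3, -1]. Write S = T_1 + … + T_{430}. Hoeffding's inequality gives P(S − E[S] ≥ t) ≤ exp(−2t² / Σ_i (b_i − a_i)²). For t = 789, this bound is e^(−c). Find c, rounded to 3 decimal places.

Σ(b_i − a_i)² = 104·2² + 231·8² + 95·2² = 15580.
c = 2t² / 15580 = 2·789² / 15580 = 79.9128.

79.913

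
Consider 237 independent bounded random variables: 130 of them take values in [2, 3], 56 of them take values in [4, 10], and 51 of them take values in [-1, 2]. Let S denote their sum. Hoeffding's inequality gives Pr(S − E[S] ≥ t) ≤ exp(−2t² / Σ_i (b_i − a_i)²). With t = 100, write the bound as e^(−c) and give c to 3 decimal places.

7.678

Σ(b_i − a_i)² = 130·1² + 56·6² + 51·3² = 2605.
c = 2t² / 2605 = 2·100² / 2605 = 7.6775.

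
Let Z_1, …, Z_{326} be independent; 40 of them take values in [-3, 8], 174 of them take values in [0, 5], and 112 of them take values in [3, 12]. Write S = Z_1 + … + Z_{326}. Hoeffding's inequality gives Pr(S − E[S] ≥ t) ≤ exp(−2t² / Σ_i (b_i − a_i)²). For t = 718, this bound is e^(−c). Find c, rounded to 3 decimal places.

56.459

Σ(b_i − a_i)² = 40·11² + 174·5² + 112·9² = 18262.
c = 2t² / 18262 = 2·718² / 18262 = 56.4587.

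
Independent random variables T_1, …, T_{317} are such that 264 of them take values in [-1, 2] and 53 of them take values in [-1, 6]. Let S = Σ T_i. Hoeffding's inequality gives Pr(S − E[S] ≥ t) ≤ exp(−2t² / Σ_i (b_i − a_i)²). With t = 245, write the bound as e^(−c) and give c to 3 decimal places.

24.140

Σ(b_i − a_i)² = 264·3² + 53·7² = 4973.
c = 2t² / 4973 = 2·245² / 4973 = 24.1404.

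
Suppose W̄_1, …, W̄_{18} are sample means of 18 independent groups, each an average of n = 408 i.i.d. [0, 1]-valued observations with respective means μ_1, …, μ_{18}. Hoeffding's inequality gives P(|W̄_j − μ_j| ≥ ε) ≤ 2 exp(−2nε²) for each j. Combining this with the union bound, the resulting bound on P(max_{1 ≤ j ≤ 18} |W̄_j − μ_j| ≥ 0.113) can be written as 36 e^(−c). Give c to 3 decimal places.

10.420

Union bound over the 18 events: P(max_{1 ≤ j ≤ 18} |W̄_j − μ_j| ≥ 0.113) ≤ 18·2·exp(−2nε²) = 36 exp(−2·408·0.113²).
So c = 2·408·0.113² = 10.4195.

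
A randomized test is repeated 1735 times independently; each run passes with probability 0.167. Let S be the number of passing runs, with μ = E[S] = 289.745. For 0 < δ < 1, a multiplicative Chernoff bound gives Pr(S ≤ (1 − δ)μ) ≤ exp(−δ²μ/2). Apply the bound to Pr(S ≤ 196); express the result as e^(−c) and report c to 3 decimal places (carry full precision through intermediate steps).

Write 196 = (1 − δ)μ, so δ = 1 − 196/289.745 = 0.3235431…
Then the exponent is δ²μ/2 = (μ − 196)²/(2μ) = 15.165275.

15.165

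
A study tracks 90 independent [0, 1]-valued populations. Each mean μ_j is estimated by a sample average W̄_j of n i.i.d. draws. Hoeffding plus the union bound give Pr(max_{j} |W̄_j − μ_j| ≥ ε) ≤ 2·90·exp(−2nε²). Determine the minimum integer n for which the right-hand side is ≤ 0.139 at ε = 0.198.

92

Need 2·90·exp(−2nε²) ≤ 0.139, i.e. exp(−2nε²) ≤ 0.139/180.
So 2nε² ≥ ln(180/0.139) = 7.166238.
Hence n ≥ 7.166238/(2·0.198²) = 91.397.
The smallest integer n is 92.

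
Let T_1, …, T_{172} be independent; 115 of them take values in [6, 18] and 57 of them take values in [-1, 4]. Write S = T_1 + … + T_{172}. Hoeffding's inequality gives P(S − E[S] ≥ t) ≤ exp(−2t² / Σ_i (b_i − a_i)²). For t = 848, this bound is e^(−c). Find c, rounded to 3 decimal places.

79.967

Σ(b_i − a_i)² = 115·12² + 57·5² = 17985.
c = 2t² / 17985 = 2·848² / 17985 = 79.9671.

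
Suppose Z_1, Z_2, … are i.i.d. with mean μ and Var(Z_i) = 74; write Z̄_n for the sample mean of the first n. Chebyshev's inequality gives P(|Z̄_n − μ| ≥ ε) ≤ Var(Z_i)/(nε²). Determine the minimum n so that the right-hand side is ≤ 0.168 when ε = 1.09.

371

Require 74/(n·1.09²) ≤ 0.168, i.e. n ≥ 74/(0.168·1.09²) = 370.740.
The smallest integer n is 371.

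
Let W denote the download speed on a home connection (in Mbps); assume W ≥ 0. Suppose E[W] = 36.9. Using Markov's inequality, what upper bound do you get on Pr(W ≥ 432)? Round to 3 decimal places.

Markov's inequality: for a non-negative random variable, Pr(W ≥ a) ≤ E[W]/a.
Here E[W] = 36.9 and a = 432, so the bound is 36.9/432 = 0.0854.

0.085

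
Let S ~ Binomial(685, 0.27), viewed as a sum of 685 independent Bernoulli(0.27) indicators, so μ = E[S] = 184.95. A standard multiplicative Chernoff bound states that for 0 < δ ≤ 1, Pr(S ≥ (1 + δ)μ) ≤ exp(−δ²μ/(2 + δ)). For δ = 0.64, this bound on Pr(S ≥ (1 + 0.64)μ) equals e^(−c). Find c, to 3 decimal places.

c = δ²μ/(2 + δ) = 0.64²·184.95/(2 + 0.64) = 28.6953.

28.695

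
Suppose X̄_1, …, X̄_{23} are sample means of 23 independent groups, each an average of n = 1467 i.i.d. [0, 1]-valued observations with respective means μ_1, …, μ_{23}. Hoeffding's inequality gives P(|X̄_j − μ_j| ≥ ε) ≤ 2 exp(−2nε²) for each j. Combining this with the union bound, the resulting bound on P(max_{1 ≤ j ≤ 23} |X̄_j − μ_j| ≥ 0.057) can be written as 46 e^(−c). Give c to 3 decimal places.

9.533

Union bound over the 23 events: P(max_{1 ≤ j ≤ 23} |X̄_j − μ_j| ≥ 0.057) ≤ 23·2·exp(−2nε²) = 46 exp(−2·1467·0.057²).
So c = 2·1467·0.057² = 9.5326.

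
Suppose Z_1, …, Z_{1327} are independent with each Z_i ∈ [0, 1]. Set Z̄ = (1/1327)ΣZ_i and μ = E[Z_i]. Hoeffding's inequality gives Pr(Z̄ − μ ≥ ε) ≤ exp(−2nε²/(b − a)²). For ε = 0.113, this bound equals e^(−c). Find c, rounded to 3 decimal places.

c = 2nε²/(b − a)² = 2·1327·0.113² / 1² = 33.8889.

33.889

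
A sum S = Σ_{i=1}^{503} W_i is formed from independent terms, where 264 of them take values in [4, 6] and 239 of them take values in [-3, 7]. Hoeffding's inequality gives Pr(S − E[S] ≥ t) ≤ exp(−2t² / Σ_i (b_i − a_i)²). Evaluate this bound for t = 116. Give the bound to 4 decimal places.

Σ(b_i − a_i)² = 264·2² + 239·10² = 24956.
Exponent = 2·116² / 24956 = 1.07838.
Bound = exp(−1.07838) = 0.34015.

0.3401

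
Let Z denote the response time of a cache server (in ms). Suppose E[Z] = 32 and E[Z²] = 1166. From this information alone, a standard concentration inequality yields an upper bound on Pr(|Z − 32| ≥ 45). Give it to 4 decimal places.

The first two moments determine the variance, so Chebyshev's inequality is the sharpest standard bound available.
Var(Z) = E[Z²] − (E[Z])² = 1166 − 1024 = 142.
Chebyshev's inequality: Pr(|Z − μ| ≥ t) ≤ Var(Z)/t² = 142/2025 = 0.0701.

0.0701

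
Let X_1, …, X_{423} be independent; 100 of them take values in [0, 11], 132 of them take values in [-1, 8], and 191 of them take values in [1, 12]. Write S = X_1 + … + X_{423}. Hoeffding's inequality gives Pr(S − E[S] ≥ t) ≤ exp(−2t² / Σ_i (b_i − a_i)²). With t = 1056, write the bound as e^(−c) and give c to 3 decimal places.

48.587

Σ(b_i − a_i)² = 100·11² + 132·9² + 191·11² = 45903.
c = 2t² / 45903 = 2·1056² / 45903 = 48.5866.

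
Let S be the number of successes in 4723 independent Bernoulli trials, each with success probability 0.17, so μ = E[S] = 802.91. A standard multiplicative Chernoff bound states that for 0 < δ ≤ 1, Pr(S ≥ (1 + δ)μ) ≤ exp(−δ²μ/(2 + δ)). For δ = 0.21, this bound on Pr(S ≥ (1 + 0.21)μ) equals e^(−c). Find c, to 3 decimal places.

16.022

c = δ²μ/(2 + δ) = 0.21²·802.91/(2 + 0.21) = 16.0219.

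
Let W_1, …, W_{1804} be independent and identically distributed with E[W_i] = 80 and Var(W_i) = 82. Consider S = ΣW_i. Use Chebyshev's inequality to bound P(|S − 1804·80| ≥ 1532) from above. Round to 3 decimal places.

0.063

Var(S) = n·Var(W_i) = 1804·82 = 147928.
Chebyshev: P(|S − 1804·80| ≥ 1532) ≤ Var(S)/1532² = 147928/2347024 = 0.0630.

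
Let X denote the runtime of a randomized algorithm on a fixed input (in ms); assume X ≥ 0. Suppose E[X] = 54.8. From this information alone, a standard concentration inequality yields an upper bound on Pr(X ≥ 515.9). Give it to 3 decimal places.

0.106

Only the mean of a non-negative variable is known, so Markov's inequality is the applicable tail bound.
Markov's inequality: for a non-negative random variable, Pr(X ≥ a) ≤ E[X]/a.
Here E[X] = 54.8 and a = 515.9, so the bound is 54.8/515.9 = 0.1062.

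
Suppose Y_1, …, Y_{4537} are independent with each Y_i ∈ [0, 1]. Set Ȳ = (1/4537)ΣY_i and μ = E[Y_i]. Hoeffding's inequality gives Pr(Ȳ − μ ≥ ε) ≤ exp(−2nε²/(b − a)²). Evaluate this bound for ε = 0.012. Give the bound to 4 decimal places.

Exponent: 2nε²/(b − a)² = 2·4537·0.012² / 1² = 1.30666.
Bound = exp(−1.30666) = 0.27072.

0.2707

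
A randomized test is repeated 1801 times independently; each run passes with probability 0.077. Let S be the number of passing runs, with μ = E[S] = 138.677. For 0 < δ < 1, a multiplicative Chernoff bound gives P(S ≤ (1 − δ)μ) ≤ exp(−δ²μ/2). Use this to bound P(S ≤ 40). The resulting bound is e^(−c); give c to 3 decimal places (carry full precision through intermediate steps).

Write 40 = (1 − δ)μ, so δ = 1 − 40/138.677 = 0.71156…
Then the exponent is δ²μ/2 = (μ − 40)²/(2μ) = 35.107301.

35.107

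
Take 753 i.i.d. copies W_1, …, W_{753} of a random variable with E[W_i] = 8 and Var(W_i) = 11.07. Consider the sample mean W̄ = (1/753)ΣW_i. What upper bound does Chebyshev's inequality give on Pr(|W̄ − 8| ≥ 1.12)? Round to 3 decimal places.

Var(W̄) = Var(W_i)/n = 11.07/753 = 0.014701.
Chebyshev: Pr(|W̄ − 8| ≥ 1.12) ≤ Var(W̄)/(1.12)² = 11.07/(753·1.12²) = 0.0117.

0.012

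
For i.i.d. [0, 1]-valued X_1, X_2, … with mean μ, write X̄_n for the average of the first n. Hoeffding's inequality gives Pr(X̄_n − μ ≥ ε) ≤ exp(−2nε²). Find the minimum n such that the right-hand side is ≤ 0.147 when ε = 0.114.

74

Require exp(−2nε²) ≤ 0.147, i.e. 2nε² ≥ ln(1/0.147) = 1.917323.
So n ≥ 1.917323 / (2·0.114²) = 73.766.
The smallest integer n is 74.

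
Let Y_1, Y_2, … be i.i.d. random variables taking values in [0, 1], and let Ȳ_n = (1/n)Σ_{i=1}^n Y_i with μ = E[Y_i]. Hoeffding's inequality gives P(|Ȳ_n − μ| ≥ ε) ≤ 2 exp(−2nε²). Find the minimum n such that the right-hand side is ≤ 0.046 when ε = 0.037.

1378

Require 2·exp(−2nε²) ≤ 0.046, i.e. 2nε² ≥ ln(2/0.046) = 3.772261.
So n ≥ 3.772261 / (2·0.037²) = 1377.743.
The smallest integer n is 1378.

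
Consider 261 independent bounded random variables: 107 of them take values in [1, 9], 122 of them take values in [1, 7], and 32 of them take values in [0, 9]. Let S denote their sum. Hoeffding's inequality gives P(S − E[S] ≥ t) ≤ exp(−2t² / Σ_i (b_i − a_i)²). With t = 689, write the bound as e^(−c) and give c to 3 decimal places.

68.641

Σ(b_i − a_i)² = 107·8² + 122·6² + 32·9² = 13832.
c = 2t² / 13832 = 2·689² / 13832 = 68.6410.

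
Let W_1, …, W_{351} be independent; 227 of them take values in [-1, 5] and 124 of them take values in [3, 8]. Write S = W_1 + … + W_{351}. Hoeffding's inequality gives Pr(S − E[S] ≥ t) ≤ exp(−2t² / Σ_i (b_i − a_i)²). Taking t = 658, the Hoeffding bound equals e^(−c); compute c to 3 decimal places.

Σ(b_i − a_i)² = 227·6² + 124·5² = 11272.
c = 2t² / 11272 = 2·658² / 11272 = 76.8211.

76.821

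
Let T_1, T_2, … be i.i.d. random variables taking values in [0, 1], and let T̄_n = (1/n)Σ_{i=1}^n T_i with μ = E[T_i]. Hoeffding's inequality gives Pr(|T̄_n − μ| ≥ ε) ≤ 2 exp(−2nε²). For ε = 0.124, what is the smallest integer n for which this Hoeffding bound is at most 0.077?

106

Require 2·exp(−2nε²) ≤ 0.077, i.e. 2nε² ≥ ln(2/0.077) = 3.257097.
So n ≥ 3.257097 / (2·0.124²) = 105.915.
The smallest integer n is 106.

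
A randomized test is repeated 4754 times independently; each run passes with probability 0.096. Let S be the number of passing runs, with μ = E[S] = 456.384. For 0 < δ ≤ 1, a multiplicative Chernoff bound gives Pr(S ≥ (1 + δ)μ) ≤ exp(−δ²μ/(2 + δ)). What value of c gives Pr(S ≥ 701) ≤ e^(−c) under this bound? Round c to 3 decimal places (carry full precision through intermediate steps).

Write 701 = (1 + δ)μ, so δ = 701/456.384 − 1 = 0.5359872…
Then the exponent is δ²μ/(2 + δ) = (701 − μ)² / (μ·(2 + δ)) = 51.700203.

51.700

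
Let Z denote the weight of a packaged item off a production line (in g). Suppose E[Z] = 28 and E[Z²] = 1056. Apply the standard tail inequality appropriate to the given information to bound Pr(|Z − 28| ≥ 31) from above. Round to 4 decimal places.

0.2830

The first two moments determine the variance, so Chebyshev's inequality is the sharpest standard bound available.
Var(Z) = E[Z²] − (E[Z])² = 1056 − 784 = 272.
Chebyshev's inequality: Pr(|Z − μ| ≥ t) ≤ Var(Z)/t² = 272/961 = 0.2830.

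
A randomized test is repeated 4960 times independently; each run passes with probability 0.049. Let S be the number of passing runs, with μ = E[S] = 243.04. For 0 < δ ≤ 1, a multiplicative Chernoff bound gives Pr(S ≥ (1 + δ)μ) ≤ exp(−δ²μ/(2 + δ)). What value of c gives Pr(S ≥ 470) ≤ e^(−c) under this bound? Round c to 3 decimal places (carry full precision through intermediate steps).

72.241

Write 470 = (1 + δ)μ, so δ = 470/243.04 − 1 = 0.9338381…
Then the exponent is δ²μ/(2 + δ) = (470 − μ)² / (μ·(2 + δ)) = 72.241167.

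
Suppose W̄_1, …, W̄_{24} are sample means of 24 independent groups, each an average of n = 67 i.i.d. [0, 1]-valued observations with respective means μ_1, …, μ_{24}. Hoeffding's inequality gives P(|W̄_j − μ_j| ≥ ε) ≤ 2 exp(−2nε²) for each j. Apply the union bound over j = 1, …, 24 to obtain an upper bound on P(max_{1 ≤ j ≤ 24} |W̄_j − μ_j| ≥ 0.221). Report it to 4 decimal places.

Per-experiment Hoeffding bound: 2·exp(−2·67·0.221²) = 2·exp(−6.54469) = 0.0028754.
Union bound over 24 events: 24·0.0028754 = 0.06901.

0.0690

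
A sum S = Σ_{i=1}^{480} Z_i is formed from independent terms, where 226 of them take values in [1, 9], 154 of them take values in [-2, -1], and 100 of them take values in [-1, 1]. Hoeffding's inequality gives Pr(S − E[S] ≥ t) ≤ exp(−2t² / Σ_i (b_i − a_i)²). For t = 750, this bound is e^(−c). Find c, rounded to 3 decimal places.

74.910

Σ(b_i − a_i)² = 226·8² + 154·1² + 100·2² = 15018.
c = 2t² / 15018 = 2·750² / 15018 = 74.9101.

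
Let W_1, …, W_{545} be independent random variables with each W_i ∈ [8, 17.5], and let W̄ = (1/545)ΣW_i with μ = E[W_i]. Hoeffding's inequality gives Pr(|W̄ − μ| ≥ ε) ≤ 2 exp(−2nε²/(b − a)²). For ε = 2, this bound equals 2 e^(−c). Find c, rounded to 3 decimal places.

48.310

c = 2nε²/(b − a)² = 2·545·2² / 9.5² = 48.3102.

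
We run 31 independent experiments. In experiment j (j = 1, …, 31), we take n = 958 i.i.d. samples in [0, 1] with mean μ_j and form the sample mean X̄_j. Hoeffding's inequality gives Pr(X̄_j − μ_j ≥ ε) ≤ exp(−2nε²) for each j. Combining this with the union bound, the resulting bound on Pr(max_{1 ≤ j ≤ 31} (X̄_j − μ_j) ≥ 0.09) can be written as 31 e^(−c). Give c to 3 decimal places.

15.520

Union bound over the 31 events: Pr(max_{1 ≤ j ≤ 31} (X̄_j − μ_j) ≥ 0.09) ≤ 31·exp(−2nε²) = 31 exp(−2·958·0.09²).
So c = 2·958·0.09² = 15.5196.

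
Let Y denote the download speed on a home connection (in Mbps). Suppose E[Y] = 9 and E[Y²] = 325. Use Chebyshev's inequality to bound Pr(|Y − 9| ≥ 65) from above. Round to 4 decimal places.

Var(Y) = E[Y²] − (E[Y])² = 325 − 81 = 244.
Chebyshev's inequality: Pr(|Y − μ| ≥ t) ≤ Var(Y)/t² = 244/4225 = 0.0578.

0.0578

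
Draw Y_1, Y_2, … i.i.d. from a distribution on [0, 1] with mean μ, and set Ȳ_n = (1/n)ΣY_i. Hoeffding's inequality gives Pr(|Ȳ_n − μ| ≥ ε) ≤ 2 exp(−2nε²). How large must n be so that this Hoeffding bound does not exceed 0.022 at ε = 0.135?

124

Require 2·exp(−2nε²) ≤ 0.022, i.e. 2nε² ≥ ln(2/0.022) = 4.509860.
So n ≥ 4.509860 / (2·0.135²) = 123.727.
The smallest integer n is 124.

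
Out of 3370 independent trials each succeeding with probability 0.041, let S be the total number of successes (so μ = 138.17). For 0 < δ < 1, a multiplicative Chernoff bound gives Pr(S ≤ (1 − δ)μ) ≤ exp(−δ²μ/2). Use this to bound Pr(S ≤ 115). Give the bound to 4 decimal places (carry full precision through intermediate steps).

Write 115 = (1 − δ)μ, so δ = 1 − 115/138.17 = 0.167692…
Then the exponent is δ²μ/2 = (μ − 115)²/(2μ) = 1.942712.
Bound = exp(−1.942712) = 0.14331.

0.1433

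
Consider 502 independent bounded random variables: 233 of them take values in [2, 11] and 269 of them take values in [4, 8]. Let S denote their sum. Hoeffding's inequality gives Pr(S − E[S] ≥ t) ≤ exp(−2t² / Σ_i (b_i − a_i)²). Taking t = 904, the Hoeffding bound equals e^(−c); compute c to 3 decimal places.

70.520

Σ(b_i − a_i)² = 233·9² + 269·4² = 23177.
c = 2t² / 23177 = 2·904² / 23177 = 70.5196.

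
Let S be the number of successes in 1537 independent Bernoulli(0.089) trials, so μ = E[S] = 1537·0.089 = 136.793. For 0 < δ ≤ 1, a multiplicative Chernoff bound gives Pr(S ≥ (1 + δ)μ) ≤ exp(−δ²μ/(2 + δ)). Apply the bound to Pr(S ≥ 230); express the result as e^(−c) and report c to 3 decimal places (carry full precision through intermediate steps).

Write 230 = (1 + δ)μ, so δ = 230/136.793 − 1 = 0.6813726…
Then the exponent is δ²μ/(2 + δ) = (230 − μ)² / (μ·(2 + δ)) = 23.685144.

23.685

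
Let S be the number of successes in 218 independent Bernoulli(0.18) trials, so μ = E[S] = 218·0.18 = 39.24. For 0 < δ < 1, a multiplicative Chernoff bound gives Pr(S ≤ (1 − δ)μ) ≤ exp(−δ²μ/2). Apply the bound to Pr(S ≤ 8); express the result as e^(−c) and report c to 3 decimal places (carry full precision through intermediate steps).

Write 8 = (1 − δ)μ, so δ = 1 − 8/39.24 = 0.7961264…
Then the exponent is δ²μ/2 = (μ − 8)²/(2μ) = 12.435494.

12.435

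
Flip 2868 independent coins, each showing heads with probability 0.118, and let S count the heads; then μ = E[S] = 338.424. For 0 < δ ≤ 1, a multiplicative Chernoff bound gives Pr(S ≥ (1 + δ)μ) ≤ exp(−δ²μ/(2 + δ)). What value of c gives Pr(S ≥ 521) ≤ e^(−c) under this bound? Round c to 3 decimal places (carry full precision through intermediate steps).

38.786

Write 521 = (1 + δ)μ, so δ = 521/338.424 − 1 = 0.5394889…
Then the exponent is δ²μ/(2 + δ) = (521 − μ)² / (μ·(2 + δ)) = 38.786438.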